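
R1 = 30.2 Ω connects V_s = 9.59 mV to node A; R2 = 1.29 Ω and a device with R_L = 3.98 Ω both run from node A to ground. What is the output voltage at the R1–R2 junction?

R2 ‖ R_L = (1.29 × 3.98)/(1.29 + 3.98) = 0.9742 Ω.
Then V_out = V_s · R2'/(R1 + R2') = 9.59 × 0.9742/31.17 = 0.2997 mV.
(Unloaded it would be 0.393 mV; the load pulls it down.)

V_out ≈ 0.300 mV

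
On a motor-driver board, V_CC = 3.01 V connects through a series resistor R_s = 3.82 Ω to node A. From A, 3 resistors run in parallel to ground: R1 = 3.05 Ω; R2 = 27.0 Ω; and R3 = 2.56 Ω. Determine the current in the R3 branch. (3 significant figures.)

Parallel bank: R_p = 1/(1/3.05 + 1/27.0 + 1/2.56) = 1.324 Ω.
V_A by voltage divider: V_A = 3.01 × 1.324/(3.82 + 1.324) = 0.7745 V.
Branch current I = V_A/R3 = 0.7745/2.56 = 0.3026 A.
(Equivalently: I_total = 0.5852 A, then current-divider fraction G_k/ΣG = 0.5170.)

I ≈ 0.303 A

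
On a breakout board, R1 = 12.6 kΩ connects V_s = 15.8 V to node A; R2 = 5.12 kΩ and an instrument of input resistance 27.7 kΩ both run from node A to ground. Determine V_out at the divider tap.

The load sits in parallel with R2, giving an effective lower resistance R2' = R2·R_L/(R2+R_L) = 4.321 kΩ.
Then V_out = V_s · R2'/(R1 + R2') = 15.8 × 4.321/16.92 = 4.035 V.

V_out ≈ 4.03 V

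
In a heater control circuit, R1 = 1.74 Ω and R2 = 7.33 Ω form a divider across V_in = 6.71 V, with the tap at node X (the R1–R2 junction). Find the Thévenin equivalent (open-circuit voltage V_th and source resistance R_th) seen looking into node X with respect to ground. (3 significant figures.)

Open-circuit (no load on X): V_th = V_in · R2/(R1 + R2) = 6.71 × 7.33/(1.740 + 7.33) = 5.423 V.
Zeroing V_in shorts the top of R1 to ground, so R_th = R1 ‖ R2 = 1.406 Ω.

V_th ≈ 5.42 V, R_th ≈ 1.41 Ω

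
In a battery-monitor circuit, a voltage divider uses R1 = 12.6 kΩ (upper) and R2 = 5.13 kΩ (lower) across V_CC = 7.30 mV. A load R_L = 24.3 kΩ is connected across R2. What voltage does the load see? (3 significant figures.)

V_out ≈ 1.84 mV

The load sits in parallel with R2, giving an effective lower resistance R2' = R2·R_L/(R2+R_L) = 4.236 kΩ.
Now apply the divider: V_out = 7.30 × 0.2516 = 1.837 mV.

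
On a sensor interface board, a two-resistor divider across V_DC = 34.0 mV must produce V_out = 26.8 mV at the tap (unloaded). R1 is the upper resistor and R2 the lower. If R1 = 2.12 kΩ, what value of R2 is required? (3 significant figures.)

The divider ratio is R2/(R1+R2) = 26.8/34.0 = 0.7882.
So R2 = R1 · V_out/(V_DC − V_out) = 2.12 × 26.8/(34.0 − 26.8) = 2.12 × 3.722 = 7.891 kΩ.

R2 ≈ 7.89 kΩ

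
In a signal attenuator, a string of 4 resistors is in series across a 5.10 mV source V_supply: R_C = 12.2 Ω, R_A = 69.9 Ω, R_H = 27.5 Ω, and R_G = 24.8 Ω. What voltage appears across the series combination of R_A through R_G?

V ≈ 4.64 mV

ΣR = 12.2 + 69.9 + 27.5 + 24.8 = 134.4 Ω.
R_{R_A..R_G} = 69.9 + 27.5 + 24.8 = 122.2 Ω.
Voltage divider: V = V_supply · (122.2 / 134.4) = 5.10 × 0.9092 = 4.637 mV.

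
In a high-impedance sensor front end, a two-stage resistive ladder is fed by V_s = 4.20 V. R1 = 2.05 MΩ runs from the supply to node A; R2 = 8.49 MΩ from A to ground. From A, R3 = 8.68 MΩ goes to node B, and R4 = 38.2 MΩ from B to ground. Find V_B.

Looking into the second stage from A: R3 + R4 = 46.88 MΩ appears in parallel with R2.
Effective lower resistance at A: R2 ‖ 46.88 = 7.188 MΩ.
V_A = 4.20 × 7.188/(2.05 + 7.188) = 3.268 V.
Stage 2 is unloaded, so V_B = V_A · R4/(R3+R4) = 3.268 × 38.2/46.88 = 2.663 V.

V_B ≈ 2.66 V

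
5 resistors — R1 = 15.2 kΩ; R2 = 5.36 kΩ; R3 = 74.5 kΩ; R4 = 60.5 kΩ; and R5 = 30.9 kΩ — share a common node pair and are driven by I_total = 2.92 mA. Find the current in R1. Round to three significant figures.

Conductances: ΣG = 1/15.2 + 1/5.36 + 1/74.5 + 1/60.5 + 1/30.9 = 0.3147 (1/kΩ).
By the current-divider rule, I = I_total · G_k/ΣG = 2.92 × 0.2091 = 0.6105 mA.

I ≈ 0.610 mA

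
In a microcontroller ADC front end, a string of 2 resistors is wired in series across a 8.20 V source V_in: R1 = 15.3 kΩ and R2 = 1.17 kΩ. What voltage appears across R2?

V ≈ 0.583 V

ΣR = 15.3 + 1.17 = 16.47 kΩ.
V = V_in · R/ΣR = 8.20 × 0.07104 = 0.5825 V.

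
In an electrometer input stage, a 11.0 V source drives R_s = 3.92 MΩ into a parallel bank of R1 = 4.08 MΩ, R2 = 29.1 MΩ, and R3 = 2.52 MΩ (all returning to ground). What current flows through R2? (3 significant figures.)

I ≈ 0.104 µA

Combine the parallel branches: R_p = (1/4.08 + 1/29.1 + 1/2.52)⁻¹ = 1.479 MΩ.
V_A by voltage divider: V_A = 11.0 × 1.479/(3.92 + 1.479) = 3.013 V.
I(R2) = V_A / R2 = 3.013/29.1 = 0.1035 µA.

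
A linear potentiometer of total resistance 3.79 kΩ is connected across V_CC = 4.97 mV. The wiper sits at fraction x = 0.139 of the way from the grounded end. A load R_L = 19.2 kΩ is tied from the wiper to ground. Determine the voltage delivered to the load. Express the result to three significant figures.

The pot divides into 3.263 kΩ above the wiper and 0.5268 kΩ below.
Lower segment in parallel with the load: 0.5268 ‖ 19.2 = 0.5127 kΩ.
Then V_out = V_CC · 0.5127/(3.263 + 0.5127) = 0.6749 mV.

V_out ≈ 0.675 mV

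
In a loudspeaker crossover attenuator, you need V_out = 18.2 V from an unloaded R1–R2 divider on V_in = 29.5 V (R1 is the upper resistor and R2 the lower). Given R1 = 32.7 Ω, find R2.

R2 ≈ 52.7 Ω

The divider ratio is R2/(R1+R2) = 18.2/29.5 = 0.6169.
Rearranging, R2 = R1·k/(1−k) = 32.7 × 1.611 = 52.67 Ω.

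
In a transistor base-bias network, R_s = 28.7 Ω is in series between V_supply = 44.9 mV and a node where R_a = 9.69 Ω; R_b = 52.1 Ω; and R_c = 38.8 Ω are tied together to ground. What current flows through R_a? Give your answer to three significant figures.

Combine the parallel branches: R_p = (1/9.69 + 1/52.1 + 1/38.8)⁻¹ = 6.749 Ω.
Node voltage V_A = V_supply · R_p/(R_s + R_p) = 44.9 × 0.1904 = 8.549 mV.
I(R_a) = V_A / R_a = 8.549/9.69 = 0.8822 mA.
(Equivalently: I_total = 1.267 mA, then current-divider fraction G_k/ΣG = 0.6965.)

I ≈ 0.882 mA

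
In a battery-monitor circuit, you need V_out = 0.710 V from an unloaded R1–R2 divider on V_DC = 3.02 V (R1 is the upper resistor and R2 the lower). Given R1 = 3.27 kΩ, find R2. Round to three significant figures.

The divider ratio is R2/(R1+R2) = 0.710/3.02 = 0.2351.
So R2 = R1 · V_out/(V_DC − V_out) = 3.27 × 0.710/(3.02 − 0.710) = 3.27 × 0.3074 = 1.005 kΩ.

R2 ≈ 1.01 kΩ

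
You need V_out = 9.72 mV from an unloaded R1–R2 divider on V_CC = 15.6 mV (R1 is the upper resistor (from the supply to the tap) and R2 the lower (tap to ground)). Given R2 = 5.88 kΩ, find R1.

The divider ratio is R2/(R1+R2) = 9.72/15.6 = 0.6231.
So R1 = R2 · (V_CC/V_out − 1) = 5.88 × (15.6/9.72 − 1) = 5.88 × 0.6049 = 3.557 kΩ.

R1 ≈ 3.56 kΩ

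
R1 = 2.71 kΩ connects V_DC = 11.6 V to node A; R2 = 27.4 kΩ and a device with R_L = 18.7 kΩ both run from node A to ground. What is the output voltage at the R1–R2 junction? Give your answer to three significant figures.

R2 ‖ R_L = (27.4 × 18.7)/(27.4 + 18.7) = 11.11 kΩ.
Then V_out = V_DC · R2'/(R1 + R2') = 11.6 × 11.11/13.82 = 9.326 V.

V_out ≈ 9.33 V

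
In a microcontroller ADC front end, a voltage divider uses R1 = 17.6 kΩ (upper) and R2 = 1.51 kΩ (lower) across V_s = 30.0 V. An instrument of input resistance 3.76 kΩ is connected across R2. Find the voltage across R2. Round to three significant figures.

First combine the lower leg with the load: R2 ‖ R_L = 1.077 kΩ.
Then V_out = V_s · R2'/(R1 + R2') = 30.0 × 1.077/18.68 = 1.730 V.
(Unloaded it would be 2.37 V; the load pulls it down.)

V_out ≈ 1.73 V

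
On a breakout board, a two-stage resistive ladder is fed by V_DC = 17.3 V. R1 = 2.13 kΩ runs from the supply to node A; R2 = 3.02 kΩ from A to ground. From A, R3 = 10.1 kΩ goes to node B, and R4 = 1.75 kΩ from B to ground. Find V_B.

V_B ≈ 1.36 V

The second stage (R3 + R4 = 11.85 kΩ) loads node A in parallel with R2.
Effective lower resistance at A: R2 ‖ 11.85 = 2.407 kΩ.
First divider: V_A = V_DC · 2.407/(2.13 + 2.407) = 9.178 V.
V_B = V_A × 0.1477 = 1.355 V.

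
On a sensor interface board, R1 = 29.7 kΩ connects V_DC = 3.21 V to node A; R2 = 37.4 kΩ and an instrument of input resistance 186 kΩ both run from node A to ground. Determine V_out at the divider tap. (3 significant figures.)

R2 ‖ R_L = (37.4 × 186)/(37.4 + 186) = 31.14 kΩ.
Voltage divider with the loaded lower leg: V_out = 3.21 × 31.14/(29.7 + 31.14) = 3.21 × 0.5118 = 1.643 V.
(Unloaded it would be 1.79 V; the load pulls it down.)

V_out ≈ 1.64 V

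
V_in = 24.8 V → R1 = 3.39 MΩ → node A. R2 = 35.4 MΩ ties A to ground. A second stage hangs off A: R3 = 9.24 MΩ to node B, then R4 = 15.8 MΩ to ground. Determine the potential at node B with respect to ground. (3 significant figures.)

V_B ≈ 12.7 V

Looking into the second stage from A: R3 + R4 = 25.04 MΩ appears in parallel with R2.
Effective lower resistance at A: R2 ‖ 25.04 = 14.67 MΩ.
First divider: V_A = V_in · 14.67/(3.39 + 14.67) = 20.14 V.
Stage 2 is unloaded, so V_B = V_A · R4/(R3+R4) = 20.14 × 15.8/25.04 = 12.71 V.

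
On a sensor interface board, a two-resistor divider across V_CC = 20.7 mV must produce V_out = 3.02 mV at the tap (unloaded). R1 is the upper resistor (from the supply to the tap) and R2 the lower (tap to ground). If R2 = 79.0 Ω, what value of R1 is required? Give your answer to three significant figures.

R1 ≈ 462 Ω

The divider ratio is R2/(R1+R2) = 3.02/20.7 = 0.1459.
Rearranging, R1 = R2·(1−k)/k = 79.0 × 5.854 = 462.5 Ω.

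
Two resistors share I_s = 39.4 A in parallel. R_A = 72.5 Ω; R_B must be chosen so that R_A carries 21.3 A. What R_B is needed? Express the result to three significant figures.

Two-branch current divider: I_A = I_s · R_B/(R_A + R_B).
With f = 0.5406, R_B = R_A · f/(1−f) = 72.5 × 1.177 = 85.32 Ω.

R_B ≈ 85.3 Ω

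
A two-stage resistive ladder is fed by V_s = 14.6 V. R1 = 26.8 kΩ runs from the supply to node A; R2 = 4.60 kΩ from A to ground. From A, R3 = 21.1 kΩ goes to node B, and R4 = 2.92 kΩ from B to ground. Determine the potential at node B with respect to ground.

V_B ≈ 0.223 V

Node A sees R2 in parallel with the series input of stage 2, R3 + R4 = 24.02 kΩ.
R2 ‖ (R3+R4) = 3.861 kΩ.
V_A = 14.6 × 3.861/(26.8 + 3.861) = 1.838 V.
Stage 2 is unloaded, so V_B = V_A · R4/(R3+R4) = 1.838 × 2.92/24.02 = 0.2235 V.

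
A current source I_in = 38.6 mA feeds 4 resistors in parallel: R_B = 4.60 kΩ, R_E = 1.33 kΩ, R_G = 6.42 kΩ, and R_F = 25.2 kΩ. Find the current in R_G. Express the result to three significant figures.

I ≈ 5.16 mA

Conductances: ΣG = 1/4.60 + 1/1.33 + 1/6.42 + 1/25.2 = 1.165 (1/kΩ).
R_G takes the fraction G_k/ΣG = 0.1558/1.165 = 0.1337, so I = 38.6 × 0.1337 = 5.162 mA.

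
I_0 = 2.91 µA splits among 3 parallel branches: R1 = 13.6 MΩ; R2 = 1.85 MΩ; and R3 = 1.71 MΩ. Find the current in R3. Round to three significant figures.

Conductances: ΣG = 1/13.6 + 1/1.85 + 1/1.71 = 1.199 (1/MΩ).
Current divider: I(R3) = I_0 · G_k/ΣG = 2.91 × (0.5848/1.199) = 2.91 × 0.4878 = 1.419 µA.

I ≈ 1.42 µA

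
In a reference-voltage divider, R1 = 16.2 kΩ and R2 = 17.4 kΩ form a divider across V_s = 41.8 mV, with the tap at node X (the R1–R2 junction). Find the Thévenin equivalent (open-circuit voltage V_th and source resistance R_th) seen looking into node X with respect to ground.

V_th ≈ 21.6 mV, R_th ≈ 8.39 kΩ

V_th is the unloaded tap voltage: V_s · R2/(R1+R2) = 41.8 × 0.5179 = 21.65 mV.
Looking into X with the source shorted: R_th = R1·R2/(R1+R2) = 16.20 × 17.4/33.60 = 8.389 kΩ.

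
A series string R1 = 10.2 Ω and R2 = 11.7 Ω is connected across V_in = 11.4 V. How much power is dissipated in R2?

The common current is I = 11.4/21.90 = 0.5205 A.
P = I²R = 0.2710 × 11.7 = 3.170 W.

P ≈ 3.17 W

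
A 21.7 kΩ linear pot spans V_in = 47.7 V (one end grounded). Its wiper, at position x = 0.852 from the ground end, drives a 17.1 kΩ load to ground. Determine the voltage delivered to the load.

V_out ≈ 35.0 V

Split the track: R_lower = x·R_p = 18.49 kΩ, R_upper = (1−x)·R_p = 3.212 kΩ.
(x·R_p) ‖ R_L = 8.884 kΩ.
V_out = 47.7 × 8.884/(3.212 + 8.884) = 35.03 V.
(Unloaded: V_out = x·V_in = 40.6 V.)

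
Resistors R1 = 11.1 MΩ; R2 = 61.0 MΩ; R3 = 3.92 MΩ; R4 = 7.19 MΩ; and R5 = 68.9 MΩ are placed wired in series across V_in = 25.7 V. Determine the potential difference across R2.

Total series resistance ΣR = 11.1 + 61.0 + 3.92 + 7.19 + 68.9 = 152.1 MΩ.
By the voltage-divider rule, V = 25.7 × 61.00/152.1 = 10.31 V.

V ≈ 10.3 V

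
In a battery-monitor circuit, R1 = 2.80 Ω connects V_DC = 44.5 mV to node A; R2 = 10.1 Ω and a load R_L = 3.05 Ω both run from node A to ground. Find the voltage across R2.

R2 ‖ R_L = (10.1 × 3.05)/(10.1 + 3.05) = 2.343 Ω.
Now apply the divider: V_out = 44.5 × 0.4555 = 20.27 mV.

V_out ≈ 20.3 mV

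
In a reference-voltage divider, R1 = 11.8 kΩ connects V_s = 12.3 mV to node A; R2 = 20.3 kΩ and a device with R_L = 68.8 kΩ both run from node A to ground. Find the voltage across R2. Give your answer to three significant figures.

First combine the lower leg with the load: R2 ‖ R_L = 15.67 kΩ.
Now apply the divider: V_out = 12.3 × 0.5705 = 7.017 mV.
(Unloaded it would be 7.78 mV; the load pulls it down.)

V_out ≈ 7.02 mV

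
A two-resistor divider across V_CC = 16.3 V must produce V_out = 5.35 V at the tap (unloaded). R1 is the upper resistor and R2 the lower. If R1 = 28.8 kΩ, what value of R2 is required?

R2 ≈ 14.1 kΩ

The divider ratio is R2/(R1+R2) = 5.35/16.3 = 0.3282.
Rearranging, R2 = R1·k/(1−k) = 28.8 × 0.4886 = 14.07 kΩ.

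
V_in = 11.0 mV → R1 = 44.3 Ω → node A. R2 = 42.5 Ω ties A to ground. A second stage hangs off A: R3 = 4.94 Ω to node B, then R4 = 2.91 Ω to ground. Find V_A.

V_A ≈ 1.43 mV

Looking into the second stage from A: R3 + R4 = 7.850 Ω appears in parallel with R2.
Effective lower resistance at A: R2 ‖ 7.850 = 6.626 Ω.
V_A = 11.0 × 6.626/(44.3 + 6.626) = 1.431 mV.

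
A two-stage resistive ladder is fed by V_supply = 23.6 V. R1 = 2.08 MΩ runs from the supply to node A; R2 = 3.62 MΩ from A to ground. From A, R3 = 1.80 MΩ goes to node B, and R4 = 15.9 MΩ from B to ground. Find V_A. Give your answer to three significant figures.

Node A sees R2 in parallel with the series input of stage 2, R3 + R4 = 17.70 MΩ.
Effective lower resistance at A: R2 ‖ 17.70 = 3.005 MΩ.
So V_A = 23.6 × 0.5910 = 13.95 V.

V_A ≈ 13.9 V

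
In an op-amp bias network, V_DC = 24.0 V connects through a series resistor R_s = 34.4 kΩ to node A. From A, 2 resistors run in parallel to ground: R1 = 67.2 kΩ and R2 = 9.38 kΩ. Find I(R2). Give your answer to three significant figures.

Equivalent of the parallel group: R_p = 8.231 kΩ.
V_A = 24.0 × 8.231/42.63 = 4.634 V.
I(R2) = V_A / R2 = 4.634/9.38 = 0.4940 mA.

I ≈ 0.494 mA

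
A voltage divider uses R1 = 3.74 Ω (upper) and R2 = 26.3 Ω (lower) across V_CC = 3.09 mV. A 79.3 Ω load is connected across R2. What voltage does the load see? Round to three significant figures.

V_out ≈ 2.60 mV

First combine the lower leg with the load: R2 ‖ R_L = 19.75 Ω.
Now apply the divider: V_out = 3.09 × 0.8408 = 2.598 mV.
(Unloaded it would be 2.71 mV; the load pulls it down.)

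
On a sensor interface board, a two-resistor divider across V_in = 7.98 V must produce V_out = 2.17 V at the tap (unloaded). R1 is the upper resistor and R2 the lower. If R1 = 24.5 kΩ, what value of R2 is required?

R2 ≈ 9.15 kΩ

Required fraction k = V_out/V_in = 0.2719.
So R2 = R1 · V_out/(V_in − V_out) = 24.5 × 2.17/(7.98 − 2.17) = 24.5 × 0.3735 = 9.151 kΩ.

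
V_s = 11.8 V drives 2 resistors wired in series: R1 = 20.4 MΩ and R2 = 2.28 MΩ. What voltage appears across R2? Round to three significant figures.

V ≈ 1.19 V

Series total: ΣR = 20.4 + 2.28 = 22.68 MΩ.
V = V_s · R/ΣR = 11.8 × 0.1005 = 1.186 V.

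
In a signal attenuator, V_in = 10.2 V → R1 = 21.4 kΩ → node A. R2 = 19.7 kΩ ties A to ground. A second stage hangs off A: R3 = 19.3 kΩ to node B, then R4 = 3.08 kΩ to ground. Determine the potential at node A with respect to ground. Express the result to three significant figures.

The second stage (R3 + R4 = 22.38 kΩ) loads node A in parallel with R2.
Effective lower resistance at A: R2 ‖ 22.38 = 10.48 kΩ.
First divider: V_A = V_in · 10.48/(21.4 + 10.48) = 3.353 V.

V_A ≈ 3.35 V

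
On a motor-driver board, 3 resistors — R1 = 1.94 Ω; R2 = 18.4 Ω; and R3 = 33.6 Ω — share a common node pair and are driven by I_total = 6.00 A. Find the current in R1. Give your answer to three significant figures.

I ≈ 5.16 A

ΣG = 1/1.94 + 1/18.4 + 1/33.6 = 0.5996.
R1 takes the fraction G_k/ΣG = 0.5155/0.5996 = 0.8597, so I = 6.00 × 0.8597 = 5.158 A.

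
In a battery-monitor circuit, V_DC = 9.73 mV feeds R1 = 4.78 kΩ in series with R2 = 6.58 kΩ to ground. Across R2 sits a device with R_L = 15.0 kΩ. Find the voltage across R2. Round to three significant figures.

V_out ≈ 4.76 mV

R2 ‖ R_L = (6.58 × 15.0)/(6.58 + 15.0) = 4.574 kΩ.
Voltage divider with the loaded lower leg: V_out = 9.73 × 4.574/(4.78 + 4.574) = 9.73 × 0.4890 = 4.758 mV.
(Unloaded it would be 5.64 mV; the load pulls it down.)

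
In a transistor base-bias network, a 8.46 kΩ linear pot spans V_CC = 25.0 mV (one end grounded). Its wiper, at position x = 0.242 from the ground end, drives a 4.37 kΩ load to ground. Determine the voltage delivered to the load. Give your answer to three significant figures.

V_out ≈ 4.46 mV

Split the track: R_lower = x·R_p = 2.047 kΩ, R_upper = (1−x)·R_p = 6.413 kΩ.
R_L loads the lower segment: effective lower R = 1.394 kΩ.
V_out = 25.0 × 1.394/(6.413 + 1.394) = 4.465 mV.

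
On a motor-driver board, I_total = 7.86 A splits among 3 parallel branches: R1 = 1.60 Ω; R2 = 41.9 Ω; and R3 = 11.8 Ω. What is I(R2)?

I ≈ 0.256 A

ΣG = 1/1.60 + 1/41.9 + 1/11.8 = 0.7336.
Current divider: I(R2) = I_total · G_k/ΣG = 7.86 × (0.02387/0.7336) = 7.86 × 0.03253 = 0.2557 A.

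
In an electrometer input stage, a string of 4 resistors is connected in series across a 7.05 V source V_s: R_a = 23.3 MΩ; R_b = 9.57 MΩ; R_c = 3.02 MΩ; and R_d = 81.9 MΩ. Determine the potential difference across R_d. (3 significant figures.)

ΣR = 23.3 + 9.57 + 3.02 + 81.9 = 117.8 MΩ.
Voltage divider: V = V_s · (81.90 / 117.8) = 7.05 × 0.6953 = 4.902 V.

V ≈ 4.90 V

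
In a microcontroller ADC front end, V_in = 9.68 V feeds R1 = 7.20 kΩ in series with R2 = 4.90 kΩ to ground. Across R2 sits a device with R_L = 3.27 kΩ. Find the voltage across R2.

First combine the lower leg with the load: R2 ‖ R_L = 1.961 kΩ.
Then V_out = V_in · R2'/(R1 + R2') = 9.68 × 1.961/9.161 = 2.072 V.

V_out ≈ 2.07 V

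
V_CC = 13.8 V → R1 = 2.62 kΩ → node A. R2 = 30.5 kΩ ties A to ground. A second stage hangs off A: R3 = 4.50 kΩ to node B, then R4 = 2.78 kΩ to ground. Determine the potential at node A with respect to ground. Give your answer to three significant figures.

The second stage (R3 + R4 = 7.280 kΩ) loads node A in parallel with R2.
Effective lower resistance at A: R2 ‖ 7.280 = 5.877 kΩ.
V_A = 13.8 × 5.877/(2.62 + 5.877) = 9.545 V.

V_A ≈ 9.54 V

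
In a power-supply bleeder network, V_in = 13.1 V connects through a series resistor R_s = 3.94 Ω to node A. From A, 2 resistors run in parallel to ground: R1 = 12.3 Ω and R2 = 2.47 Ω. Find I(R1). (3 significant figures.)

Parallel bank: R_p = 1/(1/12.3 + 1/2.47) = 2.057 Ω.
V_A by voltage divider: V_A = 13.1 × 2.057/(3.94 + 2.057) = 4.493 V.
I(R1) = V_A / R1 = 4.493/12.3 = 0.3653 A.

I ≈ 0.365 A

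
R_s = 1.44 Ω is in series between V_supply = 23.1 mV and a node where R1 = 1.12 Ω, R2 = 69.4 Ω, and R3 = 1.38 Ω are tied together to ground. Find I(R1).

I ≈ 6.16 mA

Combine the parallel branches: R_p = (1/1.12 + 1/69.4 + 1/1.38)⁻¹ = 0.6128 Ω.
V_A = 23.1 × 0.6128/2.053 = 6.896 mV.
Branch current I = V_A/R1 = 6.896/1.12 = 6.157 mA.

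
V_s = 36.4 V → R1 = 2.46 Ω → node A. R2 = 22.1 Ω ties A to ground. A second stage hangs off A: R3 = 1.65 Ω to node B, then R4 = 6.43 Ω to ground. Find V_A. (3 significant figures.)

Node A sees R2 in parallel with the series input of stage 2, R3 + R4 = 8.080 Ω.
Effective lower resistance at A: R2 ‖ 8.080 = 5.917 Ω.
V_A = 36.4 × 5.917/(2.46 + 5.917) = 25.71 V.

V_A ≈ 25.7 V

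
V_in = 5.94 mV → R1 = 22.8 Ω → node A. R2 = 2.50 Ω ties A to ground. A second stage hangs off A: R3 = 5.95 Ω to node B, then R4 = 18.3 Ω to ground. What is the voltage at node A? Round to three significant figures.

V_A ≈ 0.537 mV

Node A sees R2 in parallel with the series input of stage 2, R3 + R4 = 24.25 Ω.
R2 ‖ (R3+R4) = 2.266 Ω.
First divider: V_A = V_in · 2.266/(22.8 + 2.266) = 0.5371 mV.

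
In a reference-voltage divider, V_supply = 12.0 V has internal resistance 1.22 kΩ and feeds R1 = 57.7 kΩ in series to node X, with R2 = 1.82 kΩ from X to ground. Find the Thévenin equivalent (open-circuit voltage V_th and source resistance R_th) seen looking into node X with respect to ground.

V_th ≈ 0.360 V, R_th ≈ 1.77 kΩ

R1' = 1.22 + 57.7 = 58.92 kΩ (source resistance + R1).
V_th is the unloaded tap voltage: V_supply · R2/(R1'+R2) = 12.0 × 0.02996 = 0.3596 V.
Looking into X with the source shorted: R_th = R1'·R2/(R1'+R2) = 58.92 × 1.82/60.74 = 1.765 kΩ.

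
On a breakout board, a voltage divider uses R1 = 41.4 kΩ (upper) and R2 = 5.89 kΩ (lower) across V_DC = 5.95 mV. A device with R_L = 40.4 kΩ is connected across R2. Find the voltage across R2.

R2 ‖ R_L = (5.89 × 40.4)/(5.89 + 40.4) = 5.141 kΩ.
Then V_out = V_DC · R2'/(R1 + R2') = 5.95 × 5.141/46.54 = 0.6572 mV.

V_out ≈ 0.657 mV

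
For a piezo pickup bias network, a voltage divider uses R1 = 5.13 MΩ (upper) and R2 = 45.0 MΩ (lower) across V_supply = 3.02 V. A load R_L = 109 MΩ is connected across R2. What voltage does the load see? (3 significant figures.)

The load sits in parallel with R2, giving an effective lower resistance R2' = R2·R_L/(R2+R_L) = 31.85 MΩ.
Now apply the divider: V_out = 3.02 × 0.8613 = 2.601 V.

V_out ≈ 2.60 V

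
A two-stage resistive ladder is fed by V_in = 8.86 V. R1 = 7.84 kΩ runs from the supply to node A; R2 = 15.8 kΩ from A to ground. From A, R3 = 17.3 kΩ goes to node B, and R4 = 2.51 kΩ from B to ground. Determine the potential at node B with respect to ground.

Looking into the second stage from A: R3 + R4 = 19.81 kΩ appears in parallel with R2.
R2 ‖ (R3+R4) = 8.790 kΩ.
First divider: V_A = V_in · 8.790/(7.84 + 8.790) = 4.683 V.
Then the unloaded second divider: V_B = V_A × R4/(R3+R4) = 4.683 × 0.1267 = 0.5933 V.

V_B ≈ 0.593 V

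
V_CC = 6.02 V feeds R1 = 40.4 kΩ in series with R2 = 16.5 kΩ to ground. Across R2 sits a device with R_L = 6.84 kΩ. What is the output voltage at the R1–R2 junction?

V_out ≈ 0.644 V

R2 ‖ R_L = (16.5 × 6.84)/(16.5 + 6.84) = 4.835 kΩ.
Voltage divider with the loaded lower leg: V_out = 6.02 × 4.835/(40.4 + 4.835) = 6.02 × 0.1069 = 0.6435 V.
(Unloaded it would be 1.75 V; the load pulls it down.)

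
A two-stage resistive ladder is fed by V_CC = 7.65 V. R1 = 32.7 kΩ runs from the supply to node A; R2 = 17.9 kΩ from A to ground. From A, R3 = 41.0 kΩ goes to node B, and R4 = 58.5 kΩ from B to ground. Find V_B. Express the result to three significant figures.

Looking into the second stage from A: R3 + R4 = 99.50 kΩ appears in parallel with R2.
R2 ‖ (R3+R4) = 15.17 kΩ.
V_A = 7.65 × 15.17/(32.7 + 15.17) = 2.424 V.
V_B = V_A × 0.5879 = 1.425 V.

V_B ≈ 1.43 V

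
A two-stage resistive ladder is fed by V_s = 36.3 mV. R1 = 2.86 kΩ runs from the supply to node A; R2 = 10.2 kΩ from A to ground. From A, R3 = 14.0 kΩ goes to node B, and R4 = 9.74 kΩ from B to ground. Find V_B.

The second stage (R3 + R4 = 23.74 kΩ) loads node A in parallel with R2.
R2 ‖ (R3+R4) = 7.135 kΩ.
First divider: V_A = V_s · 7.135/(2.86 + 7.135) = 25.91 mV.
Then the unloaded second divider: V_B = V_A × R4/(R3+R4) = 25.91 × 0.4103 = 10.63 mV.

V_B ≈ 10.6 mV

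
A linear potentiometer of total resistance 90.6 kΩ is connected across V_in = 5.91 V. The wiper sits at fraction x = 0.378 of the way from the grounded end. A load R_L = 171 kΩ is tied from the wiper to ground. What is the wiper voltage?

Lower segment x·R_p = 34.25 kΩ; upper segment (1−x)·R_p = 56.35 kΩ.
R_L loads the lower segment: effective lower R = 28.53 kΩ.
Then V_out = V_in · 28.53/(56.35 + 28.53) = 1.987 V.

V_out ≈ 1.99 V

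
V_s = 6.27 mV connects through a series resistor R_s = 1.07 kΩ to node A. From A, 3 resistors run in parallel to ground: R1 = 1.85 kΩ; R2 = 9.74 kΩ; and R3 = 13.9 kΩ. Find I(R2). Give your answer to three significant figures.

Parallel bank: R_p = 1/(1/1.85 + 1/9.74 + 1/13.9) = 1.398 kΩ.
Node voltage V_A = V_s · R_p/(R_s + R_p) = 6.27 × 0.5665 = 3.552 mV.
Branch current I = V_A/R2 = 3.552/9.74 = 0.3647 µA.

I ≈ 0.365 µA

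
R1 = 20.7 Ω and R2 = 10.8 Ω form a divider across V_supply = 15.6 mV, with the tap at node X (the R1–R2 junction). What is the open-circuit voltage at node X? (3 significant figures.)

Open-circuit (no load on X): V_th = V_supply · R2/(R1 + R2) = 15.6 × 10.8/(20.70 + 10.8) = 5.349 mV.

V_th ≈ 5.35 mV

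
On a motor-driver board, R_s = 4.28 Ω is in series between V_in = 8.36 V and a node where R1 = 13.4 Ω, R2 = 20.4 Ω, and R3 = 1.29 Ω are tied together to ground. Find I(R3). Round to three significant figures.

Parallel bank: R_p = 1/(1/13.4 + 1/20.4 + 1/1.29) = 1.113 Ω.
V_A = 8.36 × 1.113/5.393 = 1.725 V.
I(R3) = V_A / R3 = 1.725/1.29 = 1.337 A.

I ≈ 1.34 A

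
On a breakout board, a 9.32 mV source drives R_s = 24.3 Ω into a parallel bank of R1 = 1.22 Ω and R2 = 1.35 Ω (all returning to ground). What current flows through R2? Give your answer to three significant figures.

I ≈ 0.177 mA

Parallel bank: R_p = 1/(1/1.22 + 1/1.35) = 0.6409 Ω.
V_A = 9.32 × 0.6409/24.94 = 0.2395 mV.
Branch current I = V_A/R2 = 0.2395/1.35 = 0.1774 mA.
(Equivalently: I_total = 0.3737 mA, then current-divider fraction G_k/ΣG = 0.4747.)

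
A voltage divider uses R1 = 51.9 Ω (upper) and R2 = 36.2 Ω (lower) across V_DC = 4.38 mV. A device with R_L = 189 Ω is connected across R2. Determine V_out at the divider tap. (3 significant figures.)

First combine the lower leg with the load: R2 ‖ R_L = 30.38 Ω.
Now apply the divider: V_out = 4.38 × 0.3692 = 1.617 mV.

V_out ≈ 1.62 mV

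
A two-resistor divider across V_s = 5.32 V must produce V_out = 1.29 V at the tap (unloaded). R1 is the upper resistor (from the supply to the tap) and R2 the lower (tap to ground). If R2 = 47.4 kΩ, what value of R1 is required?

R1 ≈ 148 kΩ

V_out/V_s = R2/(R1+R2) = 0.2425.
Rearranging, R1 = R2·(1−k)/k = 47.4 × 3.124 = 148.1 kΩ.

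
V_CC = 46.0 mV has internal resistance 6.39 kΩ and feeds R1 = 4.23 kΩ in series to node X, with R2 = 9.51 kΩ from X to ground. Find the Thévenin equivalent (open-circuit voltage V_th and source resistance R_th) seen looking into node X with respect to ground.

V_th ≈ 21.7 mV, R_th ≈ 5.02 kΩ

R1' = 6.39 + 4.23 = 10.62 kΩ (source resistance + R1).
V_th is the unloaded tap voltage: V_CC · R2/(R1'+R2) = 46.0 × 0.4724 = 21.73 mV.
With V_CC suppressed (replaced by a short), R_th = R1' ‖ R2 = (10.62 × 9.51)/(10.62 + 9.51) = 5.017 kΩ.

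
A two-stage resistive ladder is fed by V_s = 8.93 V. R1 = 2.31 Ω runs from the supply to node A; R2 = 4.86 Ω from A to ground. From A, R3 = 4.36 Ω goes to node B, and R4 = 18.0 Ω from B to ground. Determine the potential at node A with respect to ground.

Looking into the second stage from A: R3 + R4 = 22.36 Ω appears in parallel with R2.
Effective lower resistance at A: R2 ‖ 22.36 = 3.992 Ω.
V_A = 8.93 × 3.992/(2.31 + 3.992) = 5.657 V.

V_A ≈ 5.66 V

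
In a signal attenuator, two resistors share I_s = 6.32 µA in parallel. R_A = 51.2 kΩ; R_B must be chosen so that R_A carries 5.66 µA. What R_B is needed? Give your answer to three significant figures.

The fraction through R_A equals R_B/(R_A+R_B).
5.66/6.32 = R_B/(R_A + R_B) → R_B = R_A · (0.8956)/(1 − 0.8956) = 51.2 × 8.576 = 439.1 kΩ.

R_B ≈ 439 kΩ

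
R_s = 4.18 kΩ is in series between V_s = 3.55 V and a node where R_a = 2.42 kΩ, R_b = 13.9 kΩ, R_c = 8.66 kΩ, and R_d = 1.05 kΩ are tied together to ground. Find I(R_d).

Equivalent of the parallel group: R_p = 0.6439 kΩ.
V_A by voltage divider: V_A = 3.55 × 0.6439/(4.18 + 0.6439) = 0.4739 V.
I(R_d) = V_A / R_d = 0.4739/1.05 = 0.4513 mA.

I ≈ 0.451 mA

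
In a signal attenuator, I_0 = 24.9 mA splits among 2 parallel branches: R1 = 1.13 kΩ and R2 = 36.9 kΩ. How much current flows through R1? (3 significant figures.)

For two parallel branches, I_k = I_0 · (other R)/(sum of R).
I(R1) = 24.9 × 36.9/(1.13 + 36.9) = 24.9 × 0.9703 = 24.16 mA.

I ≈ 24.2 mA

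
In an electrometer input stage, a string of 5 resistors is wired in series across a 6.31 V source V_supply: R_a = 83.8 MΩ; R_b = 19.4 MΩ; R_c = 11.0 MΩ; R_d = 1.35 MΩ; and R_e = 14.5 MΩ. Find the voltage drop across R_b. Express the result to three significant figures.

ΣR = 83.8 + 19.4 + 11.0 + 1.35 + 14.5 = 130.0 MΩ.
V = V_supply · R/ΣR = 6.31 × 0.1492 = 0.9413 V.

V ≈ 0.941 V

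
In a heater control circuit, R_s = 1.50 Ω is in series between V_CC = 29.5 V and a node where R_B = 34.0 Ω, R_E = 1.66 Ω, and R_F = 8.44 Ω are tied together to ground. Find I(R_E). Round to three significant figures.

I ≈ 8.36 A

Parallel bank: R_p = 1/(1/34.0 + 1/1.66 + 1/8.44) = 1.333 Ω.
V_A = 29.5 × 1.333/2.833 = 13.88 V.
I(R_E) = V_A / R_E = 13.88/1.66 = 8.361 A.
(Check via current divider: I_total = 10.41 A; share G_k/ΣG = 0.8029 → same result.)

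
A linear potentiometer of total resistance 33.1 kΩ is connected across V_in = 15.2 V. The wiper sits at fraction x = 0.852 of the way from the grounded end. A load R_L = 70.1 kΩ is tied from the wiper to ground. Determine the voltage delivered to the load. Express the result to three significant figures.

Split the track: R_lower = x·R_p = 28.20 kΩ, R_upper = (1−x)·R_p = 4.899 kΩ.
R_L loads the lower segment: effective lower R = 20.11 kΩ.
Then V_out = V_in · 20.11/(4.899 + 20.11) = 12.22 V.
(Unloaded: V_out = x·V_in = 13.0 V.)

V_out ≈ 12.2 V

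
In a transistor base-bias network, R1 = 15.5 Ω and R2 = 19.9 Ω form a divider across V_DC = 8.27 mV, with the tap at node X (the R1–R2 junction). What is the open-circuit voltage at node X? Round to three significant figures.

With X open, the divider is unloaded: V_th = 8.27 × 19.9/35.40 = 4.649 mV.

V_th ≈ 4.65 mV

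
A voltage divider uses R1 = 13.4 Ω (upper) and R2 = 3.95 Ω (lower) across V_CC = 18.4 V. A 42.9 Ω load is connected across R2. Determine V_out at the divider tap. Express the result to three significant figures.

V_out ≈ 3.91 V

R2 ‖ R_L = (3.95 × 42.9)/(3.95 + 42.9) = 3.617 Ω.
Voltage divider with the loaded lower leg: V_out = 18.4 × 3.617/(13.4 + 3.617) = 18.4 × 0.2126 = 3.911 V.
(Unloaded it would be 4.19 V; the load pulls it down.)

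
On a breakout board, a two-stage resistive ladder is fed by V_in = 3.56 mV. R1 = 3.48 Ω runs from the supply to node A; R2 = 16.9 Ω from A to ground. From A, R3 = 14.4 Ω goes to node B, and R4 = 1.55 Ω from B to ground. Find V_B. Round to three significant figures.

V_B ≈ 0.243 mV

The second stage (R3 + R4 = 15.95 Ω) loads node A in parallel with R2.
R2 ‖ (R3+R4) = 8.206 Ω.
So V_A = 3.56 × 0.7022 = 2.500 mV.
V_B = V_A × 0.09718 = 0.2429 mV.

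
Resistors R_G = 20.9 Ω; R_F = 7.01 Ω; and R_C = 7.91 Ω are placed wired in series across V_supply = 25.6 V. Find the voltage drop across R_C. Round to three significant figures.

ΣR = 20.9 + 7.01 + 7.91 = 35.82 Ω.
By the voltage-divider rule, V = 25.6 × 7.910/35.82 = 5.653 V.

V ≈ 5.65 V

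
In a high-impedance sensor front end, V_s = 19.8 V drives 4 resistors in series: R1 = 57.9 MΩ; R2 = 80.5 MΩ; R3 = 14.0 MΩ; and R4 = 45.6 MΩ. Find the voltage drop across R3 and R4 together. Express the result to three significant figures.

V ≈ 5.96 V

Total series resistance ΣR = 57.9 + 80.5 + 14.0 + 45.6 = 198.0 MΩ.
R_{R3..R4} = 14.0 + 45.6 = 59.60 MΩ.
Voltage divider: V = V_s · (59.60 / 198.0) = 19.8 × 0.3010 = 5.960 V.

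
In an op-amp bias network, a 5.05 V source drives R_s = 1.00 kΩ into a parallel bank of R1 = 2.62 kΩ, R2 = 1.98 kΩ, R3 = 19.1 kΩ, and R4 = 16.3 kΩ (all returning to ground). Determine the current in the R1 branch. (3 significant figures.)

I ≈ 0.964 mA

Combine the parallel branches: R_p = (1/2.62 + 1/1.98 + 1/19.1 + 1/16.3)⁻¹ = 0.9996 kΩ.
V_A = 5.05 × 0.9996/2.000 = 2.524 V.
I(R1) = V_A / R1 = 2.524/2.62 = 0.9635 mA.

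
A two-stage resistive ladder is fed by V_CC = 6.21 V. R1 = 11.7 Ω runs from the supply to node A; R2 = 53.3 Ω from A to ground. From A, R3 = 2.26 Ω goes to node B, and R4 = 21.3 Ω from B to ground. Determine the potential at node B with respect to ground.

V_B ≈ 3.27 V

The second stage (R3 + R4 = 23.56 Ω) loads node A in parallel with R2.
R2 ‖ (R3+R4) = 16.34 Ω.
So V_A = 6.21 × 0.5827 = 3.619 V.
Then the unloaded second divider: V_B = V_A × R4/(R3+R4) = 3.619 × 0.9041 = 3.272 V.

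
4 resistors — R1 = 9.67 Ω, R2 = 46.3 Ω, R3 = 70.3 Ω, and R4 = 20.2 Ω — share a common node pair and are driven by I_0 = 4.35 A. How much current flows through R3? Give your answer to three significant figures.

ΣG = 1/9.67 + 1/46.3 + 1/70.3 + 1/20.2 = 0.1887.
R3 takes the fraction G_k/ΣG = 0.01422/0.1887 = 0.07537, so I = 4.35 × 0.07537 = 0.3278 A.

I ≈ 0.328 A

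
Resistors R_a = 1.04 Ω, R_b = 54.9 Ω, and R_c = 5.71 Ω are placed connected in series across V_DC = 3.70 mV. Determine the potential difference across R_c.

Total series resistance ΣR = 1.04 + 54.9 + 5.71 = 61.65 Ω.
Voltage divider: V = V_DC · (5.710 / 61.65) = 3.70 × 0.09262 = 0.3427 mV.

V ≈ 0.343 mV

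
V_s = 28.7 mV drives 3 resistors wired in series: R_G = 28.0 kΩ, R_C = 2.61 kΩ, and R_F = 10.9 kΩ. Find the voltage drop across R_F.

ΣR = 28.0 + 2.61 + 10.9 = 41.51 kΩ.
V = V_s · R/ΣR = 28.7 × 0.2626 = 7.536 mV.

V ≈ 7.54 mV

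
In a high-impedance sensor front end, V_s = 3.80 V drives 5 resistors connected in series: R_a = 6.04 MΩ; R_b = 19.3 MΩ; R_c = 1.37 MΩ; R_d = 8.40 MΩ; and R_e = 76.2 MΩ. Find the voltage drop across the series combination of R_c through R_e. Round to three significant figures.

Series total: ΣR = 6.04 + 19.3 + 1.37 + 8.40 + 76.2 = 111.3 MΩ.
R_{R_c..R_e} = 1.37 + 8.40 + 76.2 = 85.97 MΩ.
Voltage divider: V = V_s · (85.97 / 111.3) = 3.80 × 0.7723 = 2.935 V.

V ≈ 2.93 V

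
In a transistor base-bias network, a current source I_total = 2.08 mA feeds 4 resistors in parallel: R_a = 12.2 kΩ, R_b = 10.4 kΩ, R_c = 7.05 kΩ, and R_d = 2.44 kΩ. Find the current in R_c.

I ≈ 0.404 mA

ΣG = 1/12.2 + 1/10.4 + 1/7.05 + 1/2.44 = 0.7298.
R_c takes the fraction G_k/ΣG = 0.1418/0.7298 = 0.1944, so I = 2.08 × 0.1944 = 0.4043 mA.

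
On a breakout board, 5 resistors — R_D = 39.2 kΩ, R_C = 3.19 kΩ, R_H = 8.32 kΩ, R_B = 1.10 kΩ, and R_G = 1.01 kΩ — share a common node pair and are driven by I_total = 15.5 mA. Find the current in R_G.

I ≈ 6.51 mA

Total conductance ΣG = 1/39.2 + 1/3.19 + 1/8.32 + 1/1.10 + 1/1.01 = 2.358 (units of 1/kΩ).
Current divider: I(R_G) = I_total · G_k/ΣG = 15.5 × (0.9901/2.358) = 15.5 × 0.4198 = 6.507 mA.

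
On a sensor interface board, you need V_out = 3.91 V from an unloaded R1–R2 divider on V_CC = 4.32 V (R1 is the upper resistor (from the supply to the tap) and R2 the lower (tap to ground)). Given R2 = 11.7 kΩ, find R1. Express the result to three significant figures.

V_out/V_CC = R2/(R1+R2) = 0.9051.
Rearranging, R1 = R2·(1−k)/k = 11.7 × 0.1049 = 1.227 kΩ.

R1 ≈ 1.23 kΩ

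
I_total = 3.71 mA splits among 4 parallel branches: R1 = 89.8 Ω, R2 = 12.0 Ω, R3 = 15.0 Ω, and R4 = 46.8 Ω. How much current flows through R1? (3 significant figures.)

I ≈ 0.226 mA

Total conductance ΣG = 1/89.8 + 1/12.0 + 1/15.0 + 1/46.8 = 0.1825 (units of 1/Ω).
Current divider: I(R1) = I_total · G_k/ΣG = 3.71 × (0.01114/0.1825) = 3.71 × 0.06102 = 0.2264 mA.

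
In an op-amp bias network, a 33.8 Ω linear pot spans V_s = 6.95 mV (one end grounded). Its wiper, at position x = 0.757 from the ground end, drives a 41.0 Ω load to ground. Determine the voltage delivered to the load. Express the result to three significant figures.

The pot divides into 8.213 Ω above the wiper and 25.59 Ω below.
Lower segment in parallel with the load: 25.59 ‖ 41.0 = 15.75 Ω.
Then V_out = V_s · 15.75/(8.213 + 15.75) = 4.568 mV.
(Unloaded: V_out = x·V_s = 5.26 mV.)

V_out ≈ 4.57 mV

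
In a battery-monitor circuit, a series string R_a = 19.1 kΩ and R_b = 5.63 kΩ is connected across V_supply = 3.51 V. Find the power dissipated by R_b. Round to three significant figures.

P ≈ 0.113 mW

ΣR = 24.73 kΩ → I = 3.51/24.73 = 0.1419 mA.
P(R_b) = I²·R_b = (0.1419)² × 5.63 = 0.1134 mW.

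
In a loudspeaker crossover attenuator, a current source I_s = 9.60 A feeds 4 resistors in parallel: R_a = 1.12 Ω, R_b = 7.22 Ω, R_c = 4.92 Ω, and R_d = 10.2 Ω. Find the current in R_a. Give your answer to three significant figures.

Total conductance ΣG = 1/1.12 + 1/7.22 + 1/4.92 + 1/10.2 = 1.333 (units of 1/Ω).
R_a takes the fraction G_k/ΣG = 0.8929/1.333 = 0.6700, so I = 9.60 × 0.6700 = 6.432 A.

I ≈ 6.43 A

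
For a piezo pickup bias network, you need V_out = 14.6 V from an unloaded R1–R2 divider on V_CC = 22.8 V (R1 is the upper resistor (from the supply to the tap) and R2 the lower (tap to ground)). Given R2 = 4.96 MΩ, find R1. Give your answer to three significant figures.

R1 ≈ 2.79 MΩ

V_out/V_CC = R2/(R1+R2) = 0.6404.
Rearranging, R1 = R2·(1−k)/k = 4.96 × 0.5616 = 2.786 MΩ.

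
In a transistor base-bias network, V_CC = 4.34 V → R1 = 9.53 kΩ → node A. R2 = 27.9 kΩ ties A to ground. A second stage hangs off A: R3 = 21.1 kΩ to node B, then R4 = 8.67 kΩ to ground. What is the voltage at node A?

Looking into the second stage from A: R3 + R4 = 29.77 kΩ appears in parallel with R2.
Effective lower resistance at A: R2 ‖ 29.77 = 14.40 kΩ.
V_A = 4.34 × 14.40/(9.53 + 14.40) = 2.612 V.

V_A ≈ 2.61 V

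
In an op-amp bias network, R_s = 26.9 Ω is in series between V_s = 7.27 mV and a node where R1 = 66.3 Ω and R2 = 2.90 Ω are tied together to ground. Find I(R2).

I ≈ 0.235 mA

Equivalent of the parallel group: R_p = 2.778 Ω.
V_A by voltage divider: V_A = 7.27 × 2.778/(26.9 + 2.778) = 0.6806 mV.
I(R2) = V_A / R2 = 0.6806/2.90 = 0.2347 mA.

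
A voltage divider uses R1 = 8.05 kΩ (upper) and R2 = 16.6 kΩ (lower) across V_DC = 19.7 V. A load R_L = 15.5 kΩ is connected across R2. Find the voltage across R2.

The load sits in parallel with R2, giving an effective lower resistance R2' = R2·R_L/(R2+R_L) = 8.016 kΩ.
Now apply the divider: V_out = 19.7 × 0.4989 = 9.829 V.

V_out ≈ 9.83 V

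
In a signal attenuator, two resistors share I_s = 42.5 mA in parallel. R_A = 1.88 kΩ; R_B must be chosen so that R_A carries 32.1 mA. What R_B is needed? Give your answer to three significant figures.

R_B ≈ 5.80 kΩ

The fraction through R_A equals R_B/(R_A+R_B).
32.1/42.5 = R_B/(R_A + R_B) → R_B = R_A · (0.7553)/(1 − 0.7553) = 1.88 × 3.087 = 5.803 kΩ.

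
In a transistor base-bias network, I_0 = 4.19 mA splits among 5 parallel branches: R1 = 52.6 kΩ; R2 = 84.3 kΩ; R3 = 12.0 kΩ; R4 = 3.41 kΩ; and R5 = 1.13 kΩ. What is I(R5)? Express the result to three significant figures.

I ≈ 2.87 mA

Conductances: ΣG = 1/52.6 + 1/84.3 + 1/12.0 + 1/3.41 + 1/1.13 = 1.292 (1/kΩ).
By the current-divider rule, I = I_0 · G_k/ΣG = 4.19 × 0.6847 = 2.869 mA.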